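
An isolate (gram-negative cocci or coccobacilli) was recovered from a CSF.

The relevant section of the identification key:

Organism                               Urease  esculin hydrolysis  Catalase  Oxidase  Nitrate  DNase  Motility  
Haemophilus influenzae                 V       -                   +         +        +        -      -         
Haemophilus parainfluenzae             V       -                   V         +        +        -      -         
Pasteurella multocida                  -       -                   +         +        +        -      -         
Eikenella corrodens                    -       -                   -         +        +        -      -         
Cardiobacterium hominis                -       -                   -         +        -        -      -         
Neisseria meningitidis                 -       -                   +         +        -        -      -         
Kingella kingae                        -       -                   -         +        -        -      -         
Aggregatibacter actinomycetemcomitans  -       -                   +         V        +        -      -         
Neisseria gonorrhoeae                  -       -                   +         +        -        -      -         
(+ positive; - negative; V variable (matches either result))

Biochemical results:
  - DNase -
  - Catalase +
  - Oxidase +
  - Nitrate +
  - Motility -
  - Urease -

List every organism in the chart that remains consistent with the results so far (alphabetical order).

Aggregatibacter actinomycetemcomitans, Haemophilus influenzae, Haemophilus parainfluenzae, Pasteurella multocida

Oxidase +: all 9 remaining candidates are consistent.
Urease -: all 9 remaining candidates are consistent.
DNase -: all 9 remaining candidates are consistent.
Motility -: all 9 remaining candidates are consistent.
Catalase +: excludes Eikenella corrodens, Cardiobacterium hominis, Kingella kingae — 6 left.
Nitrate +: excludes Neisseria meningitidis, Neisseria gonorrhoeae — 4 left.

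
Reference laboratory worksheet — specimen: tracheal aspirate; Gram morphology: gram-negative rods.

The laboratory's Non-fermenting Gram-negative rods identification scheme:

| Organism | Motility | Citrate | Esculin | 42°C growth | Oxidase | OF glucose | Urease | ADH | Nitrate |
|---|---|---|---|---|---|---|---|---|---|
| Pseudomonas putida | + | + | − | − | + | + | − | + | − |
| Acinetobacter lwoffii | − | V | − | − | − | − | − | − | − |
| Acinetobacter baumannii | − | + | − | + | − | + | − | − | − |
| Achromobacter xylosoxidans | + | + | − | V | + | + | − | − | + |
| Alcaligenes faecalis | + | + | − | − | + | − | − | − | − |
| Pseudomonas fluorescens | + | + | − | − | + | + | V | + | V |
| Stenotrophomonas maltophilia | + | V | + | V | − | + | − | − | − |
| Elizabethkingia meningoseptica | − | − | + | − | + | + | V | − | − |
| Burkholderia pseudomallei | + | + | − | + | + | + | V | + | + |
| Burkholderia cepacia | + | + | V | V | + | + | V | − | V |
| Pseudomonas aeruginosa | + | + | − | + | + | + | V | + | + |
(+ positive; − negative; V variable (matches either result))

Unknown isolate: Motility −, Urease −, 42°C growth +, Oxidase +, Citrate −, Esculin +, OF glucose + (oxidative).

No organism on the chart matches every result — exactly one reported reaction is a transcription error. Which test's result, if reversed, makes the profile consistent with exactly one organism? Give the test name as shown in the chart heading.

As reported, no row in the chart matches all 7 reactions.
Reversing Esculin → still no organism matches.
Reversing OF glucose → still no organism matches.
Reversing 42°C growth (to −) → unique match: Elizabethkingia meningoseptica.
Reversing Citrate → still no organism matches.
Reversing Urease → still no organism matches.
Reversing Oxidase → still no organism matches.
Reversing Motility → still no organism matches.

42°C growth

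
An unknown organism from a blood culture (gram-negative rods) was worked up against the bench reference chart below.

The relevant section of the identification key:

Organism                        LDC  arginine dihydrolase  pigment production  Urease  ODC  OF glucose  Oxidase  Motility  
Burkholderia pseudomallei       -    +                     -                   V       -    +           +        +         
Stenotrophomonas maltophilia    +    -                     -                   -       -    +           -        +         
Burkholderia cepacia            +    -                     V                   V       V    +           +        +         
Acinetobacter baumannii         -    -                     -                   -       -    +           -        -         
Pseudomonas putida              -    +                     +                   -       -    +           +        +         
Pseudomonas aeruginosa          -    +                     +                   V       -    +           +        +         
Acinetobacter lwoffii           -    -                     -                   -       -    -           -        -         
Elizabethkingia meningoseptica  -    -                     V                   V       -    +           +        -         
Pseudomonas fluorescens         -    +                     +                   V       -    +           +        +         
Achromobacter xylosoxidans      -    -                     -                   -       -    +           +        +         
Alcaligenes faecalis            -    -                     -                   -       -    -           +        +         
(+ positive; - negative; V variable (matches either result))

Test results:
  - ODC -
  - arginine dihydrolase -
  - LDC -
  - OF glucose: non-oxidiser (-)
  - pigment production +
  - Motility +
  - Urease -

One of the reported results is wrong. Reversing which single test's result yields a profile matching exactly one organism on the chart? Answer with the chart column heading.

pigment production

As reported, no row in the chart matches all 7 reactions.
Reversing pigment production (to -) → unique match: Alcaligenes faecalis.
Reversing OF glucose → still no organism matches.
Reversing Motility → still no organism matches.
Reversing arginine dihydrolase → still no organism matches.
Reversing ODC → still no organism matches.
Reversing Urease → still no organism matches.
Reversing LDC → still no organism matches.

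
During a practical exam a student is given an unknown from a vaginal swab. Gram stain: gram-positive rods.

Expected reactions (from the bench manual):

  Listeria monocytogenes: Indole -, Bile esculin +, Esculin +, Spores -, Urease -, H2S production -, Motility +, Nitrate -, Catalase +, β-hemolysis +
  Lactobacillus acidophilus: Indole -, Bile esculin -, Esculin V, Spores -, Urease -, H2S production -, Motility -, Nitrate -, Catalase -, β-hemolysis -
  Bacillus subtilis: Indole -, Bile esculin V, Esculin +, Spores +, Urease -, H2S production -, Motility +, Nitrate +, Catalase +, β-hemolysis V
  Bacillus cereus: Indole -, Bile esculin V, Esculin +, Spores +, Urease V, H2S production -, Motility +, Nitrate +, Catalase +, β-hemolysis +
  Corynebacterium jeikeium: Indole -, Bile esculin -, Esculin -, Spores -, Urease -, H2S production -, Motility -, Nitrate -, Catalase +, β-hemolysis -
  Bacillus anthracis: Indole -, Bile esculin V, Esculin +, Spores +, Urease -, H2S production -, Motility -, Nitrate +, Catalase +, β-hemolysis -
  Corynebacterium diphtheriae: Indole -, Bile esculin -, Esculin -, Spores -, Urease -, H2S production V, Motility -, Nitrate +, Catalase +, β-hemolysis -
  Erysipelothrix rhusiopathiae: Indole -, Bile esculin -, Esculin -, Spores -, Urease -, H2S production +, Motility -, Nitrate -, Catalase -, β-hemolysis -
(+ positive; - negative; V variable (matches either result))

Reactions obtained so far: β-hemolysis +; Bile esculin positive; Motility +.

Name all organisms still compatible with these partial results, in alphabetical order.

β-hemolysis +: excludes 5 organisms — 3 left.
Bile esculin +: all 3 remaining candidates are consistent.
Motility +: all 3 remaining candidates are consistent.

Bacillus cereus, Bacillus subtilis, Listeria monocytogenes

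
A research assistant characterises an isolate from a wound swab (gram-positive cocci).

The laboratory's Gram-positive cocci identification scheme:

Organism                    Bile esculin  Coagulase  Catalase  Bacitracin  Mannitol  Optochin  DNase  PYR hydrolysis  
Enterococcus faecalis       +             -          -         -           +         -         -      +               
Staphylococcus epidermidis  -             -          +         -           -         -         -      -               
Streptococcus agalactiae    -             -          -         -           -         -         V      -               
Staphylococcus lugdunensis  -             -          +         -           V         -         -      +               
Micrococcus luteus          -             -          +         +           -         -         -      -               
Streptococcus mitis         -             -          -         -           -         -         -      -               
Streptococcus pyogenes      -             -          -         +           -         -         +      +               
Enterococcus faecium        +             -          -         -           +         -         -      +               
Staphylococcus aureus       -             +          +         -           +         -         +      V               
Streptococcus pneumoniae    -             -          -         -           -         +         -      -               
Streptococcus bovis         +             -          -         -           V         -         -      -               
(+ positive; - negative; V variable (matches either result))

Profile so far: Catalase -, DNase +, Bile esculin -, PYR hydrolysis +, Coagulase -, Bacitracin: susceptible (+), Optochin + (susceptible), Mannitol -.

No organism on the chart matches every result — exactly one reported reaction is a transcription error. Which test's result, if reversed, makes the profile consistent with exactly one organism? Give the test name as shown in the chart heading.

Optochin

As reported, no row in the chart matches all 8 reactions.
Reversing Bacitracin → still no organism matches.
Reversing PYR hydrolysis → still no organism matches.
Reversing Catalase → still no organism matches.
Reversing Bile esculin → still no organism matches.
Reversing Coagulase → still no organism matches.
Reversing Mannitol → still no organism matches.
Reversing DNase → still no organism matches.
Reversing Optochin (to -) → unique match: Streptococcus pyogenes.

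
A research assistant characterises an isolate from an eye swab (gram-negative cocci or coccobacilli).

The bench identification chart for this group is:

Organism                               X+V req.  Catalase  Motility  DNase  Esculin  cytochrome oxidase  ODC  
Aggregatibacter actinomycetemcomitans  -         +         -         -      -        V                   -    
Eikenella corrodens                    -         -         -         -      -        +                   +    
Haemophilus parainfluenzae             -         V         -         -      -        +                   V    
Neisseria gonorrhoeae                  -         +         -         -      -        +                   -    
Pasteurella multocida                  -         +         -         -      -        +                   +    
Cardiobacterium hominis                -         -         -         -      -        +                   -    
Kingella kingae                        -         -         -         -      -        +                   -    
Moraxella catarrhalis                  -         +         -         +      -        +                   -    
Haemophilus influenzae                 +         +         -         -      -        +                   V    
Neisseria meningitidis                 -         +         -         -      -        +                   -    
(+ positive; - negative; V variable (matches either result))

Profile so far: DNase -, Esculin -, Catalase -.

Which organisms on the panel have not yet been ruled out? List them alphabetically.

Cardiobacterium hominis, Eikenella corrodens, Haemophilus parainfluenzae, Kingella kingae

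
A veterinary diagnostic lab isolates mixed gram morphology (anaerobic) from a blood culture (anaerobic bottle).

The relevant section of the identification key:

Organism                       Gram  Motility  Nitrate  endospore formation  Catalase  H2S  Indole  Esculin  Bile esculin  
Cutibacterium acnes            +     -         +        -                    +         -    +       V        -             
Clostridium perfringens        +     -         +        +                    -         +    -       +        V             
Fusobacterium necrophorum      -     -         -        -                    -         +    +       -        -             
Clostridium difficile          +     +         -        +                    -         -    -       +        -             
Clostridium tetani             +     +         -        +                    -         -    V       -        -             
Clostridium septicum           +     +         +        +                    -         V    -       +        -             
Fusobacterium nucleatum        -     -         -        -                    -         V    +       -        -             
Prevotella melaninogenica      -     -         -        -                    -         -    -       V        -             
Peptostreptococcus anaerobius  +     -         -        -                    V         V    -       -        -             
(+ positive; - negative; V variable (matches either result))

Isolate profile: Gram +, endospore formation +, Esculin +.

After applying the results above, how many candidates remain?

Gram +: excludes Fusobacterium necrophorum, Fusobacterium nucleatum, Prevotella melaninogenica — 6 left.
Esculin +: excludes Clostridium tetani, Peptostreptococcus anaerobius — 4 left.
endospore formation +: excludes Cutibacterium acnes — 3 left.
Still consistent: Clostridium difficile, Clostridium perfringens, Clostridium septicum.

3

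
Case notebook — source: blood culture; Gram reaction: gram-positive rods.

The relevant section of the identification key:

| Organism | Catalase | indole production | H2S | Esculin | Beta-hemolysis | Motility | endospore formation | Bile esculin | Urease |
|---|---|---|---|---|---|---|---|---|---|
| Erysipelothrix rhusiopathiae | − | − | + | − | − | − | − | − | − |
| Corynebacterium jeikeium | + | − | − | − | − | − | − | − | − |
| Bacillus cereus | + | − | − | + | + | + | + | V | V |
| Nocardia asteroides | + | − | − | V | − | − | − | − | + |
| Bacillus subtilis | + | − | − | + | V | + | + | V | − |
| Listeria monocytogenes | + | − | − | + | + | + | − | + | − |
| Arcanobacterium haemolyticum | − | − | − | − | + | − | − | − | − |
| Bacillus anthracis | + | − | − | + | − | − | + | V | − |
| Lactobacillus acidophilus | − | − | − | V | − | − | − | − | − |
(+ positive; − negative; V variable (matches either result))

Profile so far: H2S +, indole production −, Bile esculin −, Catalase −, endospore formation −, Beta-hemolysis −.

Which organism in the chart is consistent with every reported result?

Bile esculin −: excludes Listeria monocytogenes — 8 left.
indole production −: all 8 remaining candidates are consistent.
H2S +: excludes 7 organisms — 1 left.
Catalase −: the one remaining candidate is consistent.
Beta-hemolysis −: the one remaining candidate is consistent.
endospore formation −: the one remaining candidate is consistent.

Erysipelothrix rhusiopathiae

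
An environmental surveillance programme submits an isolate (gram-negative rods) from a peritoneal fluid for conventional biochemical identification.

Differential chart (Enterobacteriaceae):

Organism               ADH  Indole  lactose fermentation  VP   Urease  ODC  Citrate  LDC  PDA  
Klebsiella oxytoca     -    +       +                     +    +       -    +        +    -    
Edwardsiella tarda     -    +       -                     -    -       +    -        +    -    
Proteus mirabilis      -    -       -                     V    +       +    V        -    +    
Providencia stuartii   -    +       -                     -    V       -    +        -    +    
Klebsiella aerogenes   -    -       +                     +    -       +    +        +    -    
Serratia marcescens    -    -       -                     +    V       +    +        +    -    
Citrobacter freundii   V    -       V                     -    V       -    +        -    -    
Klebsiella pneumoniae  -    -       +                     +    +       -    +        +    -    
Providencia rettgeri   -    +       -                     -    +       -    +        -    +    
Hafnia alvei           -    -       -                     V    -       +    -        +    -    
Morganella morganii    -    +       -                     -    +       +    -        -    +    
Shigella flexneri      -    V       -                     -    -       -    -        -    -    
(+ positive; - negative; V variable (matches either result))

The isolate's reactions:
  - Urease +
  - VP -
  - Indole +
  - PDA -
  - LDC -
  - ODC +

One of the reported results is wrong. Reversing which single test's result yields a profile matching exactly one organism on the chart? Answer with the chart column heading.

As reported, no row in the chart matches all 6 reactions.
Reversing VP → still no organism matches.
Reversing ODC → still no organism matches.
Reversing Urease → still no organism matches.
Reversing Indole → still no organism matches.
Reversing LDC → still no organism matches.
Reversing PDA (to +) → unique match: Morganella morganii.

PDA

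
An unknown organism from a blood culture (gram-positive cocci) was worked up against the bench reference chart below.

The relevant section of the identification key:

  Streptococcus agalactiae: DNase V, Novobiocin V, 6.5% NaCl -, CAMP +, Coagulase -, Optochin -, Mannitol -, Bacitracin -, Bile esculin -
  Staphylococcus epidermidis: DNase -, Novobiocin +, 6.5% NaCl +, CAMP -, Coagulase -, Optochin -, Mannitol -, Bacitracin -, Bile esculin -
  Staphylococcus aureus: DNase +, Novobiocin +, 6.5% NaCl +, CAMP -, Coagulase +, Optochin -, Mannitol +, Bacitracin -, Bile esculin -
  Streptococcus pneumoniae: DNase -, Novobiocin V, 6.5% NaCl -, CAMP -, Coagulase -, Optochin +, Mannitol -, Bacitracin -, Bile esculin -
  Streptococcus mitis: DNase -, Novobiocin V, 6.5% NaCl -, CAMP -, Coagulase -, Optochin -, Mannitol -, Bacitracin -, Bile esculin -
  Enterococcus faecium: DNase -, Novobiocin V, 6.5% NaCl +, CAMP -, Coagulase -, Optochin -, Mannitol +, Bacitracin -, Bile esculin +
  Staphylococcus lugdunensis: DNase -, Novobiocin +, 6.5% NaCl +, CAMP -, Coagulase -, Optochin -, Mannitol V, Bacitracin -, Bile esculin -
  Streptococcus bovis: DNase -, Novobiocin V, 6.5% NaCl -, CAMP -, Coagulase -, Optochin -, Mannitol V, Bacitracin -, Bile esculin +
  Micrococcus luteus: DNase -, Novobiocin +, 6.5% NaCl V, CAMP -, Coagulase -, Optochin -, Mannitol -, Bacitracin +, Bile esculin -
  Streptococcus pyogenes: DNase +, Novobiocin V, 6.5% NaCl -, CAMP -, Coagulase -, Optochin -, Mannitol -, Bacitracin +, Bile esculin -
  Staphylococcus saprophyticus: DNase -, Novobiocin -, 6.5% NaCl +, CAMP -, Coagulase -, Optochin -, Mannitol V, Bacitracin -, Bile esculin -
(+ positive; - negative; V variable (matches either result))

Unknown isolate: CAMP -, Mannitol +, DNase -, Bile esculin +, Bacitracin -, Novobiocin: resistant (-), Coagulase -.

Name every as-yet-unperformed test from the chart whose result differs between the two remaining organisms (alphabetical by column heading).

DNase -: excludes Staphylococcus aureus, Streptococcus pyogenes — 9 left.
CAMP -: excludes Streptococcus agalactiae — 8 left.
Mannitol +: excludes Staphylococcus epidermidis, Streptococcus pneumoniae, Streptococcus mitis, Micrococcus luteus — 4 left.
Coagulase -: all 4 remaining candidates are consistent.
Novobiocin -: excludes Staphylococcus lugdunensis — 3 left.
Bacitracin -: all 3 remaining candidates are consistent.
Bile esculin +: excludes Staphylococcus saprophyticus — 2 left.
Two candidates remain: Enterococcus faecium and Streptococcus bovis.
  6.5% NaCl: Enterococcus faecium +, Streptococcus bovis - — discriminates.
  Optochin: - vs - — same for both, does not separate.

6.5% NaCl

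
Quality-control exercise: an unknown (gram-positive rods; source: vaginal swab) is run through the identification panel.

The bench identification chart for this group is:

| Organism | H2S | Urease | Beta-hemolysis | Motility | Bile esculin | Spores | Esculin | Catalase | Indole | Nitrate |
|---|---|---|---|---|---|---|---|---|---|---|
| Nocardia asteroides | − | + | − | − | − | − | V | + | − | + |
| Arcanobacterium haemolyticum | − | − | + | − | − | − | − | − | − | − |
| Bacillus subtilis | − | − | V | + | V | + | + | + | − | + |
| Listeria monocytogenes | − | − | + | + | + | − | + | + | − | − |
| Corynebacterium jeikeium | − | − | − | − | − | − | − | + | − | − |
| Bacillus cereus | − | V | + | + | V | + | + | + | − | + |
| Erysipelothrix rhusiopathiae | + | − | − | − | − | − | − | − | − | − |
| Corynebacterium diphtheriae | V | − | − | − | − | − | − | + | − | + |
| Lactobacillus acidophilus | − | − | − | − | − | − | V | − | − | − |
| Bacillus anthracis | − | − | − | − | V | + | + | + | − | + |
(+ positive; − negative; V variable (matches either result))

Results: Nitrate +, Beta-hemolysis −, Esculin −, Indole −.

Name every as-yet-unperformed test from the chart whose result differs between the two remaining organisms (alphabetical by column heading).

Nitrate +: excludes 5 organisms — 5 left.
Indole −: all 5 remaining candidates are consistent.
Beta-hemolysis −: excludes Bacillus cereus — 4 left.
Esculin −: excludes Bacillus subtilis, Bacillus anthracis — 2 left.
Two candidates remain: Corynebacterium diphtheriae and Nocardia asteroides.
  H2S: V vs − — variable for at least one, does not separate.
  Urease: Corynebacterium diphtheriae −, Nocardia asteroides + — discriminates.
  Motility: − vs − — same for both, does not separate.
  Bile esculin: − vs − — same for both, does not separate.
  Spores: − vs − — same for both, does not separate.
  Catalase: + vs + — same for both, does not separate.

Urease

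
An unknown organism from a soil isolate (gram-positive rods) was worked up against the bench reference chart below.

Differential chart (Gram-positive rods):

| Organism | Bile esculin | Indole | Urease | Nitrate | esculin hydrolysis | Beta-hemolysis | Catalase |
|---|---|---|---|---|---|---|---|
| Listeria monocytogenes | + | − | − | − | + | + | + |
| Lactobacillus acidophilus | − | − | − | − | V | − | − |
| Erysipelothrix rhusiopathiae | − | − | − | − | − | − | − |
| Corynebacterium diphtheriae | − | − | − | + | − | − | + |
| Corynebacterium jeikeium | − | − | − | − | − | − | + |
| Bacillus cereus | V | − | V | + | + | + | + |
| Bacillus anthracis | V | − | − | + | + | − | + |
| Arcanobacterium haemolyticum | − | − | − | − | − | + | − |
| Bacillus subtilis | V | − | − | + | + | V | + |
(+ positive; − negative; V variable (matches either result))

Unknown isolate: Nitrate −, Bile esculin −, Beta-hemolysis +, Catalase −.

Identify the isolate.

Bile esculin −: excludes Listeria monocytogenes — 8 left.
Beta-hemolysis +: excludes 5 organisms — 3 left.
Nitrate −: excludes Bacillus cereus, Bacillus subtilis — 1 left.
Catalase −: the one remaining candidate is consistent.

Arcanobacterium haemolyticum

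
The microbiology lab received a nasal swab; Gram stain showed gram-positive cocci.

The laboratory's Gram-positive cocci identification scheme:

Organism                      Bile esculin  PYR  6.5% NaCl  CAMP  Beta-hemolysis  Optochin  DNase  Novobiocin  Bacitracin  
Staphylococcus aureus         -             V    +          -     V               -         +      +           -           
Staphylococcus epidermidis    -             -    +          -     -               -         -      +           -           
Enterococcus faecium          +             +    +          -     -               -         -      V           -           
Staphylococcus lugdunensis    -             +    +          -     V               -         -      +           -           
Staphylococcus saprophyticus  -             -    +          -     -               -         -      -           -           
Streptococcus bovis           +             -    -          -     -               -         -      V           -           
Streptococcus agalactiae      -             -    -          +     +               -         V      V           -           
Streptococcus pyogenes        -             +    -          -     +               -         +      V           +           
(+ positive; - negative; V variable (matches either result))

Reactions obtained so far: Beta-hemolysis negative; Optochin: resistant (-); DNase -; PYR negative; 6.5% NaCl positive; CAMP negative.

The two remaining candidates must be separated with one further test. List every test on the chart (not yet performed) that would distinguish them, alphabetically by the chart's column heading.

Beta-hemolysis -: excludes Streptococcus agalactiae, Streptococcus pyogenes — 6 left.
CAMP -: all 6 remaining candidates are consistent.
PYR -: excludes Enterococcus faecium, Staphylococcus lugdunensis — 4 left.
6.5% NaCl +: excludes Streptococcus bovis — 3 left.
Optochin -: all 3 remaining candidates are consistent.
DNase -: excludes Staphylococcus aureus — 2 left.
Two candidates remain: Staphylococcus epidermidis and Staphylococcus saprophyticus.
  Bile esculin: - vs - — same for both, does not separate.
  Novobiocin: Staphylococcus epidermidis +, Staphylococcus saprophyticus - — discriminates.
  Bacitracin: - vs - — same for both, does not separate.

Novobiocin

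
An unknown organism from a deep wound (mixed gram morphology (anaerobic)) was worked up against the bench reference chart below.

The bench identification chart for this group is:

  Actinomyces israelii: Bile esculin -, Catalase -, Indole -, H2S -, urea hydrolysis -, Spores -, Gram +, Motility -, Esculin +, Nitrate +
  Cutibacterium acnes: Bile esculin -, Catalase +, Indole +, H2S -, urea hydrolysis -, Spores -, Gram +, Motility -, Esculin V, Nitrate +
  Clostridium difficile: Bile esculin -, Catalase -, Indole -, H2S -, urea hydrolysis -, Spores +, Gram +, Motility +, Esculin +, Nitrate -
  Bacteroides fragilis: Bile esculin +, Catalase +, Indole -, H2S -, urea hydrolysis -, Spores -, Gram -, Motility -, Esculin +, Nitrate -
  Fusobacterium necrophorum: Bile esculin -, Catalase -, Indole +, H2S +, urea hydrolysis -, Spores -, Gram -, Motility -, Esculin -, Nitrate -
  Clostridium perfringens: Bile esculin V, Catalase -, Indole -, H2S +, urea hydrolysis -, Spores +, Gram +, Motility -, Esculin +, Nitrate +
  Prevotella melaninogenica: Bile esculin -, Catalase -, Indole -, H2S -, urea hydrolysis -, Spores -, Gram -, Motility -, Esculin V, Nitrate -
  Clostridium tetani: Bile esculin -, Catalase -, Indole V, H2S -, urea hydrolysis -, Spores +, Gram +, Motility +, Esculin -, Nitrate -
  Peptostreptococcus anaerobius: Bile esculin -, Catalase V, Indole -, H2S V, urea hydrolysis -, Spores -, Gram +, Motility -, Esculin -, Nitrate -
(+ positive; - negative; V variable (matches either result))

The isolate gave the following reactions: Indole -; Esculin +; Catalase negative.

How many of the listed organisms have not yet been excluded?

4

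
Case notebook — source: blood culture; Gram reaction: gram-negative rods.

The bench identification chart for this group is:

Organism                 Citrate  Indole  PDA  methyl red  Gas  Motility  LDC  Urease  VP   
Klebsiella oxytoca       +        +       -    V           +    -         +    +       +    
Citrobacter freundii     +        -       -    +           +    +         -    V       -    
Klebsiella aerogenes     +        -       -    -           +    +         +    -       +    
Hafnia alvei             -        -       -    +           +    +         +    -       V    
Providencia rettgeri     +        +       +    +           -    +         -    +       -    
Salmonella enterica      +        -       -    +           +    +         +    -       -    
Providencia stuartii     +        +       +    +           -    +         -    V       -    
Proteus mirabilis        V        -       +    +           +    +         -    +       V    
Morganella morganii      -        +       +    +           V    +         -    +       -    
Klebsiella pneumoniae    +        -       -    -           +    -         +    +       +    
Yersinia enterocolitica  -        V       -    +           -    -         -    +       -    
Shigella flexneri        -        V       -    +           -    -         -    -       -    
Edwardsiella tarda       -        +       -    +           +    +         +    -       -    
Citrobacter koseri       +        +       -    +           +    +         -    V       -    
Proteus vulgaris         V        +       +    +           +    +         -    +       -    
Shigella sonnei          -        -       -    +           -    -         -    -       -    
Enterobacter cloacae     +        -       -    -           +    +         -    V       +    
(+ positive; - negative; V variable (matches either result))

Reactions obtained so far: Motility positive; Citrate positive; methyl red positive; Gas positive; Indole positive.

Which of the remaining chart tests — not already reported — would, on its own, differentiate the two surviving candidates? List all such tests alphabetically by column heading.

PDA

methyl red +: excludes Klebsiella aerogenes, Klebsiella pneumoniae, Enterobacter cloacae — 14 left.
Motility +: excludes Klebsiella oxytoca, Yersinia enterocolitica, Shigella flexneri, Shigella sonnei — 10 left.
Indole +: excludes Citrobacter freundii, Hafnia alvei, Salmonella enterica, Proteus mirabilis — 6 left.
Gas +: excludes Providencia rettgeri, Providencia stuartii — 4 left.
Citrate +: excludes Morganella morganii, Edwardsiella tarda — 2 left.
Two candidates remain: Citrobacter koseri and Proteus vulgaris.
  PDA: Citrobacter koseri -, Proteus vulgaris + — discriminates.
  LDC: - vs - — same for both, does not separate.
  Urease: V vs + — variable for at least one, does not separate.
  VP: - vs - — same for both, does not separate.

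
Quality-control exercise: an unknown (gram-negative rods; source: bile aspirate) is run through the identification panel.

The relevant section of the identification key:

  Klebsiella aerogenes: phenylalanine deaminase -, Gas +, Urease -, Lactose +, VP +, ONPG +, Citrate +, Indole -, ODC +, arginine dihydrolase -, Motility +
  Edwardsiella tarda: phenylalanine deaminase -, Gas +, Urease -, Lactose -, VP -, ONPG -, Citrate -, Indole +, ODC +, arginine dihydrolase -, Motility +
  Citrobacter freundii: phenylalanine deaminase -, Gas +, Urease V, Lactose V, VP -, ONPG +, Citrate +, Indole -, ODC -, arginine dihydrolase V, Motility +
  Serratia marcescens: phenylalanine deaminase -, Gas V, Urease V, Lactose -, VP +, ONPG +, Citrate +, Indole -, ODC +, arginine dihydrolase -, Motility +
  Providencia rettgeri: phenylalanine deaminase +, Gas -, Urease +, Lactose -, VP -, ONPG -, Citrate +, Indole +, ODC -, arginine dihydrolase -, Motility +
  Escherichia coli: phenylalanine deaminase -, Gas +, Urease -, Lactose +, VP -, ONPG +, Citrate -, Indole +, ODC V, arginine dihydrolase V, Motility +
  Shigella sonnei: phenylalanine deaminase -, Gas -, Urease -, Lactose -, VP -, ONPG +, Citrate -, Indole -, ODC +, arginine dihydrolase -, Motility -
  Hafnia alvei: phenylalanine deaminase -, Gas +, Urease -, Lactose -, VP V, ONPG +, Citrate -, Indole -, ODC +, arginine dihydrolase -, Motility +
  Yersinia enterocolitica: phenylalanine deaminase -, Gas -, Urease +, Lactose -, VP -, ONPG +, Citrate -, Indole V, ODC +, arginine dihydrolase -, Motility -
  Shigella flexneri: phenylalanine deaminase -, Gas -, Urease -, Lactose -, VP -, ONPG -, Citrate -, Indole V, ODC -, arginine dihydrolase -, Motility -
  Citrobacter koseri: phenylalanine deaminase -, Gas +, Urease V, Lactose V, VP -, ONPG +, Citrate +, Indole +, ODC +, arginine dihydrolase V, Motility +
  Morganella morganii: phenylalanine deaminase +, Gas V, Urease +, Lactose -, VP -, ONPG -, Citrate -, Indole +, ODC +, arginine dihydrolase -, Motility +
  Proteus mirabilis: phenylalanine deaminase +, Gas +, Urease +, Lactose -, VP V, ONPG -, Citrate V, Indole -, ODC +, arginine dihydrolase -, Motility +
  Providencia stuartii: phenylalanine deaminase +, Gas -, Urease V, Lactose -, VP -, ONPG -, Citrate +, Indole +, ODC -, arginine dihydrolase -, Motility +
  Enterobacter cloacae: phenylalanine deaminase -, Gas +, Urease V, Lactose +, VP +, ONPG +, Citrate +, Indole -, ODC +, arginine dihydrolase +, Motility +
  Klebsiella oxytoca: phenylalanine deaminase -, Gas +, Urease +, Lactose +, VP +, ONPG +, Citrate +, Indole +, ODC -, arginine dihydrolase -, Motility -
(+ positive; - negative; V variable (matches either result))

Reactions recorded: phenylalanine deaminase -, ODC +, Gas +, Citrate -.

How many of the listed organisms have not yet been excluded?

3

phenylalanine deaminase -: excludes Providencia rettgeri, Morganella morganii, Proteus mirabilis, Providencia stuartii — 12 left.
Citrate -: excludes 6 organisms — 6 left.
ODC +: excludes Shigella flexneri — 5 left.
Gas +: excludes Shigella sonnei, Yersinia enterocolitica — 3 left.
Still consistent: Edwardsiella tarda, Escherichia coli, Hafnia alvei.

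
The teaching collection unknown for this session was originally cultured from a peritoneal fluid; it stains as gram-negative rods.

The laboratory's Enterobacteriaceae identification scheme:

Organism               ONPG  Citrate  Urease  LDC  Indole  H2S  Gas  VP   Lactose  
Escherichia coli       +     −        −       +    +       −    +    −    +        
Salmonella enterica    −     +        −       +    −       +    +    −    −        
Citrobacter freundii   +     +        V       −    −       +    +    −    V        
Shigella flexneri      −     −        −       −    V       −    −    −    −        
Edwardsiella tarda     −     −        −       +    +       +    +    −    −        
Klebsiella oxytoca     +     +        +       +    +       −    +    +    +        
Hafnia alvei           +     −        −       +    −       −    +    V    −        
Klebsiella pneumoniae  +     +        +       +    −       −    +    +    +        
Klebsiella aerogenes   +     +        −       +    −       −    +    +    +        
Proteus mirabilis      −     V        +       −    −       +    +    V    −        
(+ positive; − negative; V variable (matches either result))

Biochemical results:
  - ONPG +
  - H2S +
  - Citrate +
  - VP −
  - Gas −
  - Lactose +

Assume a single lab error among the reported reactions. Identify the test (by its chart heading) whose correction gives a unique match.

As reported, no row in the chart matches all 6 reactions.
Reversing ONPG → still no organism matches.
Reversing Gas (to +) → unique match: Citrobacter freundii.
Reversing Lactose → still no organism matches.
Reversing VP → still no organism matches.
Reversing H2S → still no organism matches.
Reversing Citrate → still no organism matches.

Gas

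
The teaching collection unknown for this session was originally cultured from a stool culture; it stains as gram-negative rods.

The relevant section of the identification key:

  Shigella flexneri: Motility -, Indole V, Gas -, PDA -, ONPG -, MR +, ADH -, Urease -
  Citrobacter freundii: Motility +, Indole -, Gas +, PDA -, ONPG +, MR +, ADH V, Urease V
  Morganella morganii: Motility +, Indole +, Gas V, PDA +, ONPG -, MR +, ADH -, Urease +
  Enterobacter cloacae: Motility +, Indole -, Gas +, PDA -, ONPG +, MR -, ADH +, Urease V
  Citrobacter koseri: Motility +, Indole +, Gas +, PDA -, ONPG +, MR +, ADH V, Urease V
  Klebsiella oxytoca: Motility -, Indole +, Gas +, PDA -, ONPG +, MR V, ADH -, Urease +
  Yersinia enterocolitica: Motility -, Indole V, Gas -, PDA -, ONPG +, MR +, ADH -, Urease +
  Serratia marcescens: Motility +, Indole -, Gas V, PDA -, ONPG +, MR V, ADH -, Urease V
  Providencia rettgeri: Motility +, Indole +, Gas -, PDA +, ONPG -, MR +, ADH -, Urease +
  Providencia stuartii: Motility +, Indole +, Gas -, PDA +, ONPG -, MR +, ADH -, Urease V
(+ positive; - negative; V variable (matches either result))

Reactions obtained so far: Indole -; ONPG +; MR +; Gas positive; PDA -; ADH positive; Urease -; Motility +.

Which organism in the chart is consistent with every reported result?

Citrobacter freundii

Gas +: excludes Shigella flexneri, Yersinia enterocolitica, Providencia rettgeri, Providencia stuartii — 6 left.
ADH +: excludes Morganella morganii, Klebsiella oxytoca, Serratia marcescens — 3 left.
Motility +: all 3 remaining candidates are consistent.
Urease -: all 3 remaining candidates are consistent.
Indole -: excludes Citrobacter koseri — 2 left.
MR +: excludes Enterobacter cloacae — 1 left.
ONPG +: the one remaining candidate is consistent.
PDA -: the one remaining candidate is consistent.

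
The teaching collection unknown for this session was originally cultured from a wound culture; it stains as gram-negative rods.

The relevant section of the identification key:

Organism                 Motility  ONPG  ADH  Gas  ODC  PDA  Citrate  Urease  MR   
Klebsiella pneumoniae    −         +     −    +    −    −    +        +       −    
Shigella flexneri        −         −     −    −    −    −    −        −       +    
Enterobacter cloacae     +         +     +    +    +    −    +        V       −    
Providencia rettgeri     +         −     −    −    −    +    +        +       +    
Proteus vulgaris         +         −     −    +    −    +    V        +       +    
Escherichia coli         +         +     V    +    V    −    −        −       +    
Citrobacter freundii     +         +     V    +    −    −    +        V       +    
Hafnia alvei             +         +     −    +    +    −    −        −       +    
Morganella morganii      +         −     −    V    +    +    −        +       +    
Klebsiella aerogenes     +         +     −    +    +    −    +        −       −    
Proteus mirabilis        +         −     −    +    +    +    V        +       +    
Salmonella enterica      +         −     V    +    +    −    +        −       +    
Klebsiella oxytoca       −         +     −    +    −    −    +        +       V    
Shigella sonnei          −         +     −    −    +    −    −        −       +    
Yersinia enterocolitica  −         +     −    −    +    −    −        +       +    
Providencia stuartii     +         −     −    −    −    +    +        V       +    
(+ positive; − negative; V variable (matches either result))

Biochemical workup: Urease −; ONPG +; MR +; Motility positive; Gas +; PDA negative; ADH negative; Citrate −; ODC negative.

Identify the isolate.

Escherichia coli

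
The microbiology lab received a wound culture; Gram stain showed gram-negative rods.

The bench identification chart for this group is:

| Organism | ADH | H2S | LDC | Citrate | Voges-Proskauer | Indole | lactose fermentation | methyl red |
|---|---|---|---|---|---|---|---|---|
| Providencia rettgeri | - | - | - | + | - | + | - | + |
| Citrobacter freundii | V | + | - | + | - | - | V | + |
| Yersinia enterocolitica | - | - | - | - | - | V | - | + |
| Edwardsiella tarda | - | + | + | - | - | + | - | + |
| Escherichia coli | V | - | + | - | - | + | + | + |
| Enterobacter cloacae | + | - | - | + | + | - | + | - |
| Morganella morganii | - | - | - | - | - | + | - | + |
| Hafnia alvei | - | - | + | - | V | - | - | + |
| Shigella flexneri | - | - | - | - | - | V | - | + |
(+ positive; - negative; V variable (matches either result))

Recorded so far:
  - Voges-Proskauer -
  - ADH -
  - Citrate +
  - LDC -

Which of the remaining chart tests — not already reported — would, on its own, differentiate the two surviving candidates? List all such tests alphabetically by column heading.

LDC -: excludes Edwardsiella tarda, Escherichia coli, Hafnia alvei — 6 left.
ADH -: excludes Enterobacter cloacae — 5 left.
Voges-Proskauer -: all 5 remaining candidates are consistent.
Citrate +: excludes Yersinia enterocolitica, Morganella morganii, Shigella flexneri — 2 left.
Two candidates remain: Citrobacter freundii and Providencia rettgeri.
  H2S: Citrobacter freundii +, Providencia rettgeri - — discriminates.
  Indole: Citrobacter freundii -, Providencia rettgeri + — discriminates.
  lactose fermentation: V vs - — variable for at least one, does not separate.
  methyl red: + vs + — same for both, does not separate.

H2S, Indole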